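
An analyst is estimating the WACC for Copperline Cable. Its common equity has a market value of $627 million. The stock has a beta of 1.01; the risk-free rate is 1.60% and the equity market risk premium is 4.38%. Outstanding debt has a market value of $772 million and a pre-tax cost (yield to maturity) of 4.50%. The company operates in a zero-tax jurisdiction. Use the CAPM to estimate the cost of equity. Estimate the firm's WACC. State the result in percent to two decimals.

5.18%

Cost of equity via CAPM: Re = 1.6% + 1.01 × 4.38% = 6.0238%.
Total capital V = 627 + 772 = 1399.
Equity: weight = 627/1399 = 0.4482; cost = 6.0238%.
Debt: weight = 772/1399 = 0.5518; after-tax cost = 4.5% × (1 − 0%) = 4.5000%.
WACC = 0.4482 × 6.0238% + 0.5518 × 4.5000% = 5.1829%.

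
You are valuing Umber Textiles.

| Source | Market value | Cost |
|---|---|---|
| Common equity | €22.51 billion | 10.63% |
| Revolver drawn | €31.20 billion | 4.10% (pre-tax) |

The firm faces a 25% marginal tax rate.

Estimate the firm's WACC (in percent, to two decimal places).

6.24%

Total capital V = 22.51 + 31.2 = 53.71.
Equity: weight = 22.51/53.71 = 0.4191; cost = 10.63%.
Revolver drawn: weight = 31.2/53.71 = 0.5809; after-tax cost = 4.1% × (1 − 25%) = 3.0750%.
WACC = 0.4191 × 10.6300% + 0.5809 × 3.0750% = 6.2413%.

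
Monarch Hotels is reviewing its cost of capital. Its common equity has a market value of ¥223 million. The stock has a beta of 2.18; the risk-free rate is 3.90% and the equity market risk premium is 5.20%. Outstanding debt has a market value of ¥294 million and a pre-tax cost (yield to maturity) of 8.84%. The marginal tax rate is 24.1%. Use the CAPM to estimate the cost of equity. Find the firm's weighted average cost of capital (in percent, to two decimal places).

Cost of equity via CAPM: Re = 3.9% + 2.18 × 5.2% = 15.2360%.
Total capital V = 223 + 294 = 517.
Equity: weight = 223/517 = 0.4313; cost = 15.236%.
Debt: weight = 294/517 = 0.5687; after-tax cost = 8.84% × (1 − 24.1%) = 6.7096%.
WACC = 0.4313 × 15.2360% + 0.5687 × 6.7096% = 10.3873%.

10.39%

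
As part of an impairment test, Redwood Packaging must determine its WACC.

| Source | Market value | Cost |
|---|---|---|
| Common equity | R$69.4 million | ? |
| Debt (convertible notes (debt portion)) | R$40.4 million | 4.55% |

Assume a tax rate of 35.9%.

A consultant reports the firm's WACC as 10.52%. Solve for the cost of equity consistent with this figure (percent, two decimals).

14.95%

Total capital V = 69.4 + 40.4 = 109.8.
Equity weight = 69.4/109.8 = 0.6321.
Convertible notes (debt portion) weight = 40.4/109.8 = 0.3679.
Debt contribution = 0.3679 × 4.55% × (1 − 35.9%) = 1.0731%.
Required equity contribution = 10.52% − 1.0731% = 9.4469%.
Re = 9.4469% / 0.6321 = 14.9462%.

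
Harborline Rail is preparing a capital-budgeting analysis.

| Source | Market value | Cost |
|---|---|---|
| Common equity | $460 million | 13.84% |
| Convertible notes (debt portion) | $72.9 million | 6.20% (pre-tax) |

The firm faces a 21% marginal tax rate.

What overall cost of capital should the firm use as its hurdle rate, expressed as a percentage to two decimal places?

Total capital V = 460 + 72.9 = 532.9.
Equity: weight = 460/532.9 = 0.8632; cost = 13.84%.
Convertible notes (debt portion): weight = 72.9/532.9 = 0.1368; after-tax cost = 6.2% × (1 − 21%) = 4.8980%.
WACC = 0.8632 × 13.8400% + 0.1368 × 4.8980% = 12.6167%.

12.62%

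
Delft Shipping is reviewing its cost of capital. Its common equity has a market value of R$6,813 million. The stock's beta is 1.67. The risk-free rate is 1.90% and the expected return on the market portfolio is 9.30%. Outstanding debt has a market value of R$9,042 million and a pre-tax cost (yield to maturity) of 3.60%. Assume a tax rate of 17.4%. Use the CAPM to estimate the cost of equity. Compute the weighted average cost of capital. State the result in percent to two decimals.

Market risk premium = 9.3% − 1.9% = 7.4%.
Cost of equity via CAPM: Re = 1.9% + 1.67 × 7.4% = 14.2580%.
Total capital V = 6813 + 9042 = 15855.
Equity: weight = 6813/15855 = 0.4297; cost = 14.258%.
Debt: weight = 9042/15855 = 0.5703; after-tax cost = 3.6% × (1 − 17.4%) = 2.9736%.
WACC = 0.4297 × 14.2580% + 0.5703 × 2.9736% = 7.8226%.

7.82%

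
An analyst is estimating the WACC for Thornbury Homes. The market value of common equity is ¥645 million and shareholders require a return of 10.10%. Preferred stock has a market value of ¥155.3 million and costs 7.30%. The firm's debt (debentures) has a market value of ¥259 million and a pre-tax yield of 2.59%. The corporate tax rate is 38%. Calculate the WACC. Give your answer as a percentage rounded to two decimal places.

7.61%

Total capital V = 645 + 155.3 + 259 = 1059.3.
Equity: weight = 645/1059.3 = 0.6089; cost = 10.1%.
Preferred: weight = 155.3/1059.3 = 0.1466; cost = 7.3%.
Debentures: weight = 259/1059.3 = 0.2445; after-tax cost = 2.59% × (1 − 38%) = 1.6058%.
WACC = 0.6089 × 10.1000% + 0.1466 × 7.3000% + 0.2445 × 1.6058% = 7.6127%.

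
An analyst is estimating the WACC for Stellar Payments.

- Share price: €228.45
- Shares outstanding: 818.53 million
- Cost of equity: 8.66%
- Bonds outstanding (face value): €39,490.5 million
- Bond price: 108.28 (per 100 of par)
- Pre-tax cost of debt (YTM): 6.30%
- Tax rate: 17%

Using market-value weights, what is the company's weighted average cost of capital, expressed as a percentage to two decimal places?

Market value of equity E = 228.45 × 818.53m = 186993.1785m. Market value of debt D = 39490.5m × 108.28/100 = 42760.3134m.
Total capital V = 186993.1785 + 42760.3134 = 229753.4919.
Equity: weight = 186993.1785/229753.4919 = 0.8139; cost = 8.66%.
Bonds outstanding: weight = 42760.3134/229753.4919 = 0.1861; after-tax cost = 6.3% × (1 − 17%) = 5.2290%.
WACC = 0.8139 × 8.6600% + 0.1861 × 5.2290% = 8.0214%.

8.02%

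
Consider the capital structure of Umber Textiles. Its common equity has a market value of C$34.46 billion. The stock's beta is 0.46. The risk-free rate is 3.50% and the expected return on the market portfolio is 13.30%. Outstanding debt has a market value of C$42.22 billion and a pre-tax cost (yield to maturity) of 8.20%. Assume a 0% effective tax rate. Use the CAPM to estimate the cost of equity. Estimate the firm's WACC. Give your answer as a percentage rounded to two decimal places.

Market risk premium = 13.3% − 3.5% = 9.8%.
Cost of equity via CAPM: Re = 3.5% + 0.46 × 9.8% = 8.0080%.
Total capital V = 34.46 + 42.22 = 76.68.
Equity: weight = 34.46/76.68 = 0.4494; cost = 8.008%.
Debt: weight = 42.22/76.68 = 0.5506; after-tax cost = 8.2% × (1 − 0%) = 8.2000%.
WACC = 0.4494 × 8.0080% + 0.5506 × 8.2000% = 8.1137%.

8.11%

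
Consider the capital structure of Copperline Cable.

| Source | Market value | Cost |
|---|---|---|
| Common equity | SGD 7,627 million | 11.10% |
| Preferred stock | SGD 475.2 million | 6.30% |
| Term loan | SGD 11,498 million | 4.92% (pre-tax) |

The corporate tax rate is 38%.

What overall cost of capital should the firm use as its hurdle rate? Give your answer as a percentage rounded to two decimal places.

Total capital V = 7627 + 475.2 + 11498 = 19600.2.
Equity: weight = 7627/19600.2 = 0.3891; cost = 11.1%.
Preferred: weight = 475.2/19600.2 = 0.0242; cost = 6.3%.
Term loan: weight = 11498/19600.2 = 0.5866; after-tax cost = 4.92% × (1 − 38%) = 3.0504%.
WACC = 0.3891 × 11.1000% + 0.0242 × 6.3000% + 0.5866 × 3.0504% = 6.2615%.

6.26%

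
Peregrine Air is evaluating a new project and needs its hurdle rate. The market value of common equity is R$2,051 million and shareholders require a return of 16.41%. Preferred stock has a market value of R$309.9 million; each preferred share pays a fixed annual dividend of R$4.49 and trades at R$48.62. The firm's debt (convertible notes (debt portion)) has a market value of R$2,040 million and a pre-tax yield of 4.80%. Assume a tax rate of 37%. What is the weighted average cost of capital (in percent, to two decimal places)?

9.70%

Cost of preferred: Rp = 4.49 / 48.62 = 9.2349%.
Total capital V = 2051 + 309.9 + 2040 = 4400.9.
Equity: weight = 2051/4400.9 = 0.4660; cost = 16.41%.
Preferred: weight = 309.9/4400.9 = 0.0704; cost = 9.2349%.
Convertible notes (debt portion): weight = 2040/4400.9 = 0.4635; after-tax cost = 4.8% × (1 − 37%) = 3.0240%.
WACC = 0.4660 × 16.4100% + 0.0704 × 9.2349% + 0.4635 × 3.0240% = 9.6998%.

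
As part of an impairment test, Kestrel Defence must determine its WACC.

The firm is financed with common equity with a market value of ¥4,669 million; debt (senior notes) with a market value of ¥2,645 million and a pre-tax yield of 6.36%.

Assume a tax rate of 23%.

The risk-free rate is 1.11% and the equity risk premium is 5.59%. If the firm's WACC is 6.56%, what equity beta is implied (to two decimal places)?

Total capital V = 4669 + 2645 = 7314.
Equity weight = 4669/7314 = 0.6384.
Senior notes weight = 2645/7314 = 0.3616.
Debt contribution = 0.3616 × 6.36% × (1 − 23%) = 1.7710%.
Required equity contribution = 6.56% − 1.7710% = 4.7890%  ⇒  Re = 7.5020%.
CAPM: 7.5020% = 1.11% + β × 5.59%  ⇒  β = 1.1435.

1.14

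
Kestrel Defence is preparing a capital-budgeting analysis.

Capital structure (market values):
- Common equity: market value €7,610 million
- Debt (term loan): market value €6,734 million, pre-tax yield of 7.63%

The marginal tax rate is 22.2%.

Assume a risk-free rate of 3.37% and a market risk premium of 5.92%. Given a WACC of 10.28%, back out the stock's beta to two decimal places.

Total capital V = 7610 + 6734 = 14344.
Equity weight = 7610/14344 = 0.5305.
Term loan weight = 6734/14344 = 0.4695.
Debt contribution = 0.4695 × 7.63% × (1 − 22.2%) = 2.7868%.
Required equity contribution = 10.28% − 2.7868% = 7.4932%  ⇒  Re = 14.1238%.
CAPM: 14.1238% = 3.37% + β × 5.92%  ⇒  β = 1.8165.

1.82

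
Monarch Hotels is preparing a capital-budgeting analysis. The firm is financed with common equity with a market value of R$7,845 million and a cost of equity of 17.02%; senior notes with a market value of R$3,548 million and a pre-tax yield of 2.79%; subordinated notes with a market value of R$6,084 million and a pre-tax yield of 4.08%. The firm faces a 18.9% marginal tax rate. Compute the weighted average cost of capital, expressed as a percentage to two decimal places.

9.25%

Total capital V = 7845 + 3548 + 6084 = 17477.
Equity: weight = 7845/17477 = 0.4489; cost = 17.02%.
Senior notes: weight = 3548/17477 = 0.2030; after-tax cost = 2.79% × (1 − 18.9%) = 2.2627%.
Subordinated notes: weight = 6084/17477 = 0.3481; after-tax cost = 4.08% × (1 − 18.9%) = 3.3089%.
WACC = 0.4489 × 17.0200% + 0.2030 × 2.2627% + 0.3481 × 3.3089% = 9.2511%.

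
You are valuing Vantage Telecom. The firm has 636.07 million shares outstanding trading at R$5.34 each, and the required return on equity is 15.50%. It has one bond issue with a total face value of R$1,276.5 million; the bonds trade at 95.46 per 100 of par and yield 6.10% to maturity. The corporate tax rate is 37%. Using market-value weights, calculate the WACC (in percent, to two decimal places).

Market value of equity E = 5.34 × 636.07m = 3396.6138m. Market value of debt D = 1276.5m × 95.46/100 = 1218.5469m.
Total capital V = 3396.6138 + 1218.5469 = 4615.1607.
Equity: weight = 3396.6138/4615.1607 = 0.7360; cost = 15.5%.
Bonds outstanding: weight = 1218.5469/4615.1607 = 0.2640; after-tax cost = 6.1% × (1 − 37%) = 3.8430%.
WACC = 0.7360 × 15.5000% + 0.2640 × 3.8430% = 12.4222%.

12.42%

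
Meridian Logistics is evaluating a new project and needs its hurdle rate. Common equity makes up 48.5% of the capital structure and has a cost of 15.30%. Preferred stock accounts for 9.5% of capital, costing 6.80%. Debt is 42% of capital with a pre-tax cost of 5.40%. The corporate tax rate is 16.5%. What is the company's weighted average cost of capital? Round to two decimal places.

9.96%

After-tax cost of debt = 5.4% × (1 − 16.5%) = 4.5090%.
WACC = 0.485 × 15.3000% + 0.095 × 6.8000% + 0.420 × 4.5090% = 9.9603%.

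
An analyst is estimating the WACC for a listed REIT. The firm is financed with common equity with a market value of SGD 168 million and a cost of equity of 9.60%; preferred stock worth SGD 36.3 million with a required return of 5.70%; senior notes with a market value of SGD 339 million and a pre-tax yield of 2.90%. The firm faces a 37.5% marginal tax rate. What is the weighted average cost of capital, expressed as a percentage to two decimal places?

4.48%

Total capital V = 168 + 36.3 + 339 = 543.3.
Equity: weight = 168/543.3 = 0.3092; cost = 9.6%.
Preferred: weight = 36.3/543.3 = 0.0668; cost = 5.7%.
Senior notes: weight = 339/543.3 = 0.6240; after-tax cost = 2.9% × (1 − 37.5%) = 1.8125%.
WACC = 0.3092 × 9.6000% + 0.0668 × 5.7000% + 0.6240 × 1.8125% = 4.4803%.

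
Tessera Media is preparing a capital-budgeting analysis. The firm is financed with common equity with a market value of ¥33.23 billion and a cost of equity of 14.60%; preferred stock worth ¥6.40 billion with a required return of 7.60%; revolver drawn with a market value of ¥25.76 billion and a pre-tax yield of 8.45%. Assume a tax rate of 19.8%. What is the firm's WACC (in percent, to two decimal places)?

Total capital V = 33.23 + 6.4 + 25.76 = 65.39.
Equity: weight = 33.23/65.39 = 0.5082; cost = 14.6%.
Preferred: weight = 6.4/65.39 = 0.0979; cost = 7.6%.
Revolver drawn: weight = 25.76/65.39 = 0.3939; after-tax cost = 8.45% × (1 − 19.8%) = 6.7769%.
WACC = 0.5082 × 14.6000% + 0.0979 × 7.6000% + 0.3939 × 6.7769% = 10.8330%.

10.83%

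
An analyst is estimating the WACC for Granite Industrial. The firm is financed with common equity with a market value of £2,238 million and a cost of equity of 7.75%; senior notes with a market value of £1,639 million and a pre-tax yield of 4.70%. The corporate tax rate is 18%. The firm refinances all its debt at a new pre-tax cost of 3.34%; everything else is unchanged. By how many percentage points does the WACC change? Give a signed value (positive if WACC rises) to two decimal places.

-0.47 pp

Current WACC:
Total capital V = 2238 + 1639 = 3877.
Equity: weight = 2238/3877 = 0.5773; cost = 7.75%.
Senior notes: weight = 1639/3877 = 0.4227; after-tax cost = 4.7% × (1 − 18%) = 3.8540%.
WACC = 0.5773 × 7.7500% + 0.4227 × 3.8540% = 6.1030%.
After the change:
Total capital V = 2238 + 1639 = 3877.
Equity: weight = 2238/3877 = 0.5773; cost = 7.75%.
Senior notes: weight = 1639/3877 = 0.4227; after-tax cost = 3.34% × (1 − 18%) = 2.7388%.
WACC = 0.5773 × 7.7500% + 0.4227 × 2.7388% = 5.6315%.
Change in WACC = 5.6315% − 6.1030% = -0.4715 pp.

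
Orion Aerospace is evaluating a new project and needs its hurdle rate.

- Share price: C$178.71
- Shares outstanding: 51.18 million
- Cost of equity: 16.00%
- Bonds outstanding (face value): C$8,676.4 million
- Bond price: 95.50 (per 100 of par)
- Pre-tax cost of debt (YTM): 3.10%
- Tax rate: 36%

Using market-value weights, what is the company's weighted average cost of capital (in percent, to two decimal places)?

9.34%

Market value of equity E = 178.71 × 51.18m = 9146.3778m. Market value of debt D = 8676.4m × 95.5/100 = 8285.962m.
Total capital V = 9146.3778 + 8285.962 = 17432.3398.
Equity: weight = 9146.3778/17432.3398 = 0.5247; cost = 16%.
Bonds outstanding: weight = 8285.962/17432.3398 = 0.4753; after-tax cost = 3.1% × (1 − 36%) = 1.9840%.
WACC = 0.5247 × 16.0000% + 0.4753 × 1.9840% = 9.3379%.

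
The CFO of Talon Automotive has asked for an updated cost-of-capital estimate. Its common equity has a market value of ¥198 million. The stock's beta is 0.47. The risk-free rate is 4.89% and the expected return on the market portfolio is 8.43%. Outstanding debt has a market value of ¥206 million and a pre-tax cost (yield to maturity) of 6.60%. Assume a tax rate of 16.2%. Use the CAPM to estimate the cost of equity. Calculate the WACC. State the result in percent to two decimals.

6.03%

Market risk premium = 8.43% − 4.89% = 3.54%.
Cost of equity via CAPM: Re = 4.89% + 0.47 × 3.54% = 6.5538%.
Total capital V = 198 + 206 = 404.
Equity: weight = 198/404 = 0.4901; cost = 6.5538%.
Debt: weight = 206/404 = 0.5099; after-tax cost = 6.6% × (1 − 16.2%) = 5.5308%.
WACC = 0.4901 × 6.5538% + 0.5099 × 5.5308% = 6.0322%.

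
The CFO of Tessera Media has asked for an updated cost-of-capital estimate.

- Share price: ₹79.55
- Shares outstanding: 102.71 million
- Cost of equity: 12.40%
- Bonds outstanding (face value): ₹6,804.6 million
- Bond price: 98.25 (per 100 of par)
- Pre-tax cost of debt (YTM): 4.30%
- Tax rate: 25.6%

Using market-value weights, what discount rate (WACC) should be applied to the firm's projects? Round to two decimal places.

8.26%

Market value of equity E = 79.55 × 102.71m = 8170.5805m. Market value of debt D = 6804.6m × 98.25/100 = 6685.5195m.
Total capital V = 8170.5805 + 6685.5195 = 14856.1.
Equity: weight = 8170.5805/14856.1 = 0.5500; cost = 12.4%.
Bonds outstanding: weight = 6685.5195/14856.1 = 0.4500; after-tax cost = 4.3% × (1 − 25.6%) = 3.1992%.
WACC = 0.5500 × 12.4000% + 0.4500 × 3.1992% = 8.2595%.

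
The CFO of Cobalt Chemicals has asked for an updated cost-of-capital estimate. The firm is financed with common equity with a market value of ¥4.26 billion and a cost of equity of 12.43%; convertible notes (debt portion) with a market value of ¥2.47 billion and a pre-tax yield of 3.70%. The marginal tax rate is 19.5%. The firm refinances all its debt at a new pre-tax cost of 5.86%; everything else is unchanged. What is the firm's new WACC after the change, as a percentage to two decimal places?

9.60%

After the change:
Total capital V = 4.26 + 2.47 = 6.73.
Equity: weight = 4.26/6.73 = 0.6330; cost = 12.43%.
Convertible notes (debt portion): weight = 2.47/6.73 = 0.3670; after-tax cost = 5.86% × (1 − 19.5%) = 4.7173%.
WACC = 0.6330 × 12.4300% + 0.3670 × 4.7173% = 9.5993%.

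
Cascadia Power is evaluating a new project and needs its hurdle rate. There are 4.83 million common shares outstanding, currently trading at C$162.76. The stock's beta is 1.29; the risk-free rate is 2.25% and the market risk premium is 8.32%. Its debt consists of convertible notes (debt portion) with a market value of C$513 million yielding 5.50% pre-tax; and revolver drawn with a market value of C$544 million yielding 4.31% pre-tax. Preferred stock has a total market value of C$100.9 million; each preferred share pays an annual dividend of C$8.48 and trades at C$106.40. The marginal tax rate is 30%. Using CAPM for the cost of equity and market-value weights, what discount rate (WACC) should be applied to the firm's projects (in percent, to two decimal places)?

7.52%

Cost of equity via CAPM: Re = 2.25% + 1.29 × 8.32% = 12.9828%.
Cost of preferred: Rp = 8.48 / 106.4 = 7.9699%.
Market value of equity E = 162.76 × 4.83m = 786.1308m.
Total capital V = 786.1308 + 100.9 + 513 + 544 = 1944.0308.
Equity: weight = 786.1308/1944.0308 = 0.4044; cost = 12.9828%.
Preferred: weight = 100.9/1944.0308 = 0.0519; cost = 7.9699%.
Convertible notes (debt portion): weight = 513/1944.0308 = 0.2639; after-tax cost = 5.5% × (1 − 30%) = 3.8500%.
Revolver drawn: weight = 544/1944.0308 = 0.2798; after-tax cost = 4.31% × (1 − 30%) = 3.0170%.
WACC = 0.4044 × 12.9828% + 0.0519 × 7.9699% + 0.2639 × 3.8500% + 0.2798 × 3.0170% = 7.5239%.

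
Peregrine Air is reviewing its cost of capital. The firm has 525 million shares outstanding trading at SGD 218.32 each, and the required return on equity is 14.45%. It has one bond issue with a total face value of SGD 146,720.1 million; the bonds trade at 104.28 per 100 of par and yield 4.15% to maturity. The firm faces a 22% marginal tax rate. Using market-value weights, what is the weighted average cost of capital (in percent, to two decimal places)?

8.04%

Market value of equity E = 218.32 × 525m = 114618m. Market value of debt D = 146720.1m × 104.28/100 = 152999.72028m.
Total capital V = 114618 + 152999.72028 = 267617.72028.
Equity: weight = 114618/267617.72028 = 0.4283; cost = 14.45%.
Bonds outstanding: weight = 152999.72028/267617.72028 = 0.5717; after-tax cost = 4.15% × (1 − 22%) = 3.2370%.
WACC = 0.4283 × 14.4500% + 0.5717 × 3.2370% = 8.0394%.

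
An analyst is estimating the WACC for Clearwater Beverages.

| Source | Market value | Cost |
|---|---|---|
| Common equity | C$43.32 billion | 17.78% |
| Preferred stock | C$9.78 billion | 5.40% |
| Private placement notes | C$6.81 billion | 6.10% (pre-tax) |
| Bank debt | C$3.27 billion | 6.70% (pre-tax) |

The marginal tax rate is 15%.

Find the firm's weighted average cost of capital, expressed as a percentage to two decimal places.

13.88%

Total capital V = 43.32 + 9.78 + 6.81 + 3.27 = 63.18.
Equity: weight = 43.32/63.18 = 0.6857; cost = 17.78%.
Preferred: weight = 9.78/63.18 = 0.1548; cost = 5.4%.
Private placement notes: weight = 6.81/63.18 = 0.1078; after-tax cost = 6.1% × (1 − 15%) = 5.1850%.
Bank debt: weight = 3.27/63.18 = 0.0518; after-tax cost = 6.7% × (1 − 15%) = 5.6950%.
WACC = 0.6857 × 17.7800% + 0.1548 × 5.4000% + 0.1078 × 5.1850% + 0.0518 × 5.6950% = 13.8806%.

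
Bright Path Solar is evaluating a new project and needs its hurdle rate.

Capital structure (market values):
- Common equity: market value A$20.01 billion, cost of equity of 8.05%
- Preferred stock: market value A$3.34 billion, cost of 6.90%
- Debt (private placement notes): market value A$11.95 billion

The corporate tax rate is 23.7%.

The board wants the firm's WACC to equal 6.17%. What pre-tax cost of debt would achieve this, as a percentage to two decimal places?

3.69%

Total capital V = 20.01 + 3.34 + 11.95 = 35.3.
Equity weight = 20.01/35.3 = 0.5669.
Preferred weight = 3.34/35.3 = 0.0946.
Private placement notes weight = 11.95/35.3 = 0.3385.
Equity contribution = 0.5669 × 8.05% = 4.5632%.
Preferred contribution = 0.0946 × 6.9% = 0.6529%.
Remaining for debt = 6.17% − 5.2160% = 0.9540%.
Rd × (1 − 23.7%) × 0.3385 = 0.9540%  ⇒  Rd = 3.6933%.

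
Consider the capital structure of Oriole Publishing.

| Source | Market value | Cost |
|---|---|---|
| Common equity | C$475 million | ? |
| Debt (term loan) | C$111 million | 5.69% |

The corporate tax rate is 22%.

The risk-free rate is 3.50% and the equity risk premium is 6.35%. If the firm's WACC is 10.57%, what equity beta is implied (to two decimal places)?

Total capital V = 475 + 111 = 586.
Equity weight = 475/586 = 0.8106.
Term loan weight = 111/586 = 0.1894.
Debt contribution = 0.1894 × 5.69% × (1 − 22%) = 0.8407%.
Required equity contribution = 10.57% − 0.8407% = 9.7293%  ⇒  Re = 12.0029%.
CAPM: 12.0029% = 3.5% + β × 6.35%  ⇒  β = 1.3390.

1.34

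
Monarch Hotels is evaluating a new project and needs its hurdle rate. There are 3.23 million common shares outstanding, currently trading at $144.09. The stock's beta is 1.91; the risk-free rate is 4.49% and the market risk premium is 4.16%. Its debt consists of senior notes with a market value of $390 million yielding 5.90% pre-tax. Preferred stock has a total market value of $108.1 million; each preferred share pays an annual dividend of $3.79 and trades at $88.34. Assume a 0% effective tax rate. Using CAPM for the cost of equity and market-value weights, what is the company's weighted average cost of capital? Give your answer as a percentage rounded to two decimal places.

Cost of equity via CAPM: Re = 4.49% + 1.91 × 4.16% = 12.4356%.
Cost of preferred: Rp = 3.79 / 88.34 = 4.2902%.
Market value of equity E = 144.09 × 3.23m = 465.4107m.
Total capital V = 465.4107 + 108.1 + 390 = 963.5107.
Equity: weight = 465.4107/963.5107 = 0.4830; cost = 12.4356%.
Preferred: weight = 108.1/963.5107 = 0.1122; cost = 4.2902%.
Senior notes: weight = 390/963.5107 = 0.4048; after-tax cost = 5.9% × (1 − 0%) = 5.9000%.
WACC = 0.4830 × 12.4356% + 0.1122 × 4.2902% + 0.4048 × 5.9000% = 8.8763%.

8.88%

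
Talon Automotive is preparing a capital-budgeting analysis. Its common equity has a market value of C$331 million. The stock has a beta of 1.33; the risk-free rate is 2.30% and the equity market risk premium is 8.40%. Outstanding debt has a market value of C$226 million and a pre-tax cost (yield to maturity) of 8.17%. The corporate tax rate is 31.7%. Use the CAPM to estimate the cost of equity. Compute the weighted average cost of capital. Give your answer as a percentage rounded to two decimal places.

10.27%

Cost of equity via CAPM: Re = 2.3% + 1.33 × 8.4% = 13.4720%.
Total capital V = 331 + 226 = 557.
Equity: weight = 331/557 = 0.5943; cost = 13.472%.
Debt: weight = 226/557 = 0.4057; after-tax cost = 8.17% × (1 − 31.7%) = 5.5801%.
WACC = 0.5943 × 13.4720% + 0.4057 × 5.5801% = 10.2699%.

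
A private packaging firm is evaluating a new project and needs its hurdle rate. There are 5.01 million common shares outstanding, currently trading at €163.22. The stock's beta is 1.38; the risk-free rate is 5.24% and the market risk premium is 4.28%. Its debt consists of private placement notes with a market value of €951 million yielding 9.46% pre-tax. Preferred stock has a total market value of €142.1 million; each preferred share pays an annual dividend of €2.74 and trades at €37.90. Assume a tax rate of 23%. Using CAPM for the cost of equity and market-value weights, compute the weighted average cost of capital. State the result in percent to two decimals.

8.93%

Cost of equity via CAPM: Re = 5.24% + 1.38 × 4.28% = 11.1464%.
Cost of preferred: Rp = 2.74 / 37.9 = 7.2296%.
Market value of equity E = 163.22 × 5.01m = 817.7322m.
Total capital V = 817.7322 + 142.1 + 951 = 1910.8322.
Equity: weight = 817.7322/1910.8322 = 0.4279; cost = 11.1464%.
Preferred: weight = 142.1/1910.8322 = 0.0744; cost = 7.2296%.
Private placement notes: weight = 951/1910.8322 = 0.4977; after-tax cost = 9.46% × (1 − 23%) = 7.2842%.
WACC = 0.4279 × 11.1464% + 0.0744 × 7.2296% + 0.4977 × 7.2842% = 8.9330%.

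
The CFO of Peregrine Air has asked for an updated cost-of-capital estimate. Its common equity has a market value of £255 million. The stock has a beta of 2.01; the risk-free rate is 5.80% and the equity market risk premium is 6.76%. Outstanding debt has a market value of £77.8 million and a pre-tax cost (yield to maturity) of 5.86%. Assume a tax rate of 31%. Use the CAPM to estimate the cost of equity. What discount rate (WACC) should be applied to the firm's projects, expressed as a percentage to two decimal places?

15.80%

Cost of equity via CAPM: Re = 5.8% + 2.01 × 6.76% = 19.3876%.
Total capital V = 255 + 77.8 = 332.8.
Equity: weight = 255/332.8 = 0.7662; cost = 19.3876%.
Debt: weight = 77.8/332.8 = 0.2338; after-tax cost = 5.86% × (1 − 31%) = 4.0434%.
WACC = 0.7662 × 19.3876% + 0.2338 × 4.0434% = 15.8005%.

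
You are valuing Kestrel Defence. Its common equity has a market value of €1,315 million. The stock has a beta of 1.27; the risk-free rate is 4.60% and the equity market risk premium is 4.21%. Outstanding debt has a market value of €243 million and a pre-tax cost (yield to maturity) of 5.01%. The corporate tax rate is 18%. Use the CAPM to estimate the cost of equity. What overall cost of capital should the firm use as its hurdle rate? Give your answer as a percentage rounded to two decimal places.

9.04%

Cost of equity via CAPM: Re = 4.6% + 1.27 × 4.21% = 9.9467%.
Total capital V = 1315 + 243 = 1558.
Equity: weight = 1315/1558 = 0.8440; cost = 9.9467%.
Debt: weight = 243/1558 = 0.1560; after-tax cost = 5.01% × (1 − 18%) = 4.1082%.
WACC = 0.8440 × 9.9467% + 0.1560 × 4.1082% = 9.0361%.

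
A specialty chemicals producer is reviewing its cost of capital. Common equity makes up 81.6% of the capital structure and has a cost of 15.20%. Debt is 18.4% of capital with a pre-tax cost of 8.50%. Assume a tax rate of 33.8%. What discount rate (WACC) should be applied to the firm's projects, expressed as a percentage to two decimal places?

After-tax cost of debt = 8.5% × (1 − 33.8%) = 5.6270%.
WACC = 0.816 × 15.2000% + 0.184 × 5.6270% = 13.4386%.

13.44%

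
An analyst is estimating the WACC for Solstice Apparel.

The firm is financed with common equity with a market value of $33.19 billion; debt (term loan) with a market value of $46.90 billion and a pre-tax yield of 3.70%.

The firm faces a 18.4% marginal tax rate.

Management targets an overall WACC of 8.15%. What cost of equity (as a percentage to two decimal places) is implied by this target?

Total capital V = 33.19 + 46.9 = 80.09.
Equity weight = 33.19/80.09 = 0.4144.
Term loan weight = 46.9/80.09 = 0.5856.
Debt contribution = 0.5856 × 3.7% × (1 − 18.4%) = 1.7680%.
Required equity contribution = 8.15% − 1.7680% = 6.3820%.
Re = 6.3820% / 0.4144 = 15.4002%.

15.40%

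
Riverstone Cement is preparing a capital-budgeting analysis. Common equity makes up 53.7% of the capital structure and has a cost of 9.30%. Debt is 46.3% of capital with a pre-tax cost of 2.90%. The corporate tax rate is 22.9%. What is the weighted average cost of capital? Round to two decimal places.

After-tax cost of debt = 2.9% × (1 − 22.9%) = 2.2359%.
WACC = 0.537 × 9.3000% + 0.463 × 2.2359% = 6.0293%.

6.03%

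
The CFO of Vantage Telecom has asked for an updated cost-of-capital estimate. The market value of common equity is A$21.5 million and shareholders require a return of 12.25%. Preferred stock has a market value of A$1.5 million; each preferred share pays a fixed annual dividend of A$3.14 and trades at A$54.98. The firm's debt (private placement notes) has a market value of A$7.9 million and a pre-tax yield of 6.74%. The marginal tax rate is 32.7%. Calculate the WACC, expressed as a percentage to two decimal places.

9.96%

Cost of preferred: Rp = 3.14 / 54.98 = 5.7112%.
Total capital V = 21.5 + 1.5 + 7.9 = 30.9.
Equity: weight = 21.5/30.9 = 0.6958; cost = 12.25%.
Preferred: weight = 1.5/30.9 = 0.0485; cost = 5.7112%.
Private placement notes: weight = 7.9/30.9 = 0.2557; after-tax cost = 6.74% × (1 − 32.7%) = 4.5360%.
WACC = 0.6958 × 12.2500% + 0.0485 × 5.7112% + 0.2557 × 4.5360% = 9.9604%.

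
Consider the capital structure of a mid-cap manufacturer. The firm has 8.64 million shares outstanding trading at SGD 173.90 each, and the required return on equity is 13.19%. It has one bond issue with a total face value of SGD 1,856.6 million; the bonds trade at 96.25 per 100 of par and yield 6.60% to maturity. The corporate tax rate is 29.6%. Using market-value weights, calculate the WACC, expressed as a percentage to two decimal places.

Market value of equity E = 173.9 × 8.64m = 1502.496m. Market value of debt D = 1856.6m × 96.25/100 = 1786.9775m.
Total capital V = 1502.496 + 1786.9775 = 3289.4735.
Equity: weight = 1502.496/3289.4735 = 0.4568; cost = 13.19%.
Bonds outstanding: weight = 1786.9775/3289.4735 = 0.5432; after-tax cost = 6.6% × (1 − 29.6%) = 4.6464%.
WACC = 0.4568 × 13.1900% + 0.5432 × 4.6464% = 8.5488%.

8.55%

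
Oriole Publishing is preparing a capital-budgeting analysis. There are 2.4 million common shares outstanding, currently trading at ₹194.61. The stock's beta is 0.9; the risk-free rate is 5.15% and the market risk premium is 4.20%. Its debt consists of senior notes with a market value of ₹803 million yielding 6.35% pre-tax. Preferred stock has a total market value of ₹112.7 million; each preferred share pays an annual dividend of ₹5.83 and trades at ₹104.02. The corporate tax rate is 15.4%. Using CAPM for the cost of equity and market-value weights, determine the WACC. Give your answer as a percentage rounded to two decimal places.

Cost of equity via CAPM: Re = 5.15% + 0.9 × 4.2% = 8.9300%.
Cost of preferred: Rp = 5.83 / 104.02 = 5.6047%.
Market value of equity E = 194.61 × 2.4m = 467.064m.
Total capital V = 467.064 + 112.7 + 803 = 1382.764.
Equity: weight = 467.064/1382.764 = 0.3378; cost = 8.93%.
Preferred: weight = 112.7/1382.764 = 0.0815; cost = 5.6047%.
Senior notes: weight = 803/1382.764 = 0.5807; after-tax cost = 6.35% × (1 − 15.4%) = 5.3721%.
WACC = 0.3378 × 8.9300% + 0.0815 × 5.6047% + 0.5807 × 5.3721% = 6.5928%.

6.59%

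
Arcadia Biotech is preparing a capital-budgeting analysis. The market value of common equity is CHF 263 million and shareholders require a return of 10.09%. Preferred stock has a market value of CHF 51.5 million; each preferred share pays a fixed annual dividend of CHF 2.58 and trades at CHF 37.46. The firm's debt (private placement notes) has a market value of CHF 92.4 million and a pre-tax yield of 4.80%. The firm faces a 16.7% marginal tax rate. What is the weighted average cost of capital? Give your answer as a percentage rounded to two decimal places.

8.30%

Cost of preferred: Rp = 2.58 / 37.46 = 6.8873%.
Total capital V = 263 + 51.5 + 92.4 = 406.9.
Equity: weight = 263/406.9 = 0.6464; cost = 10.09%.
Preferred: weight = 51.5/406.9 = 0.1266; cost = 6.8873%.
Private placement notes: weight = 92.4/406.9 = 0.2271; after-tax cost = 4.8% × (1 − 16.7%) = 3.9984%.
WACC = 0.6464 × 10.0900% + 0.1266 × 6.8873% + 0.2271 × 3.9984% = 8.3013%.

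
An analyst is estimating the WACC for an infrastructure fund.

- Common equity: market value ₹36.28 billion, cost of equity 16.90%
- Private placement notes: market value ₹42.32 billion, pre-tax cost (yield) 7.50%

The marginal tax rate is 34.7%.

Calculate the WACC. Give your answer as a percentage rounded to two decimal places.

10.44%

Total capital V = 36.28 + 42.32 = 78.6.
Equity: weight = 36.28/78.6 = 0.4616; cost = 16.9%.
Private placement notes: weight = 42.32/78.6 = 0.5384; after-tax cost = 7.5% × (1 − 34.7%) = 4.8975%.
WACC = 0.4616 × 16.9000% + 0.5384 × 4.8975% = 10.4376%.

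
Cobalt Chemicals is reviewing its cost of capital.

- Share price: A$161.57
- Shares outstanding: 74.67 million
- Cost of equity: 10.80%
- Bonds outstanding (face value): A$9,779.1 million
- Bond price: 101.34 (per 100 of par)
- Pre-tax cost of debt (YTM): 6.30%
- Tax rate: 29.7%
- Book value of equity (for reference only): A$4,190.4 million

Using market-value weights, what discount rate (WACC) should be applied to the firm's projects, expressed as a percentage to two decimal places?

7.93%

Market value of equity E = 161.57 × 74.67m = 12064.4319m. Market value of debt D = 9779.1m × 101.34/100 = 9910.13994m.
Total capital V = 12064.4319 + 9910.13994 = 21974.57184.
Equity: weight = 12064.4319/21974.57184 = 0.5490; cost = 10.8%.
Bonds outstanding: weight = 9910.13994/21974.57184 = 0.4510; after-tax cost = 6.3% × (1 − 29.7%) = 4.4289%.
WACC = 0.5490 × 10.8000% + 0.4510 × 4.4289% = 7.9267%.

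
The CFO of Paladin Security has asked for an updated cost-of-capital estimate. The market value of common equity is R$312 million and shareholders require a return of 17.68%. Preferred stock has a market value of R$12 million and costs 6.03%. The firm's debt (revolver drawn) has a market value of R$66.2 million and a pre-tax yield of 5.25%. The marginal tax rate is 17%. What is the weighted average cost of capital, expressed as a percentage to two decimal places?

15.06%

Total capital V = 312 + 12 + 66.2 = 390.2.
Equity: weight = 312/390.2 = 0.7996; cost = 17.68%.
Preferred: weight = 12/390.2 = 0.0308; cost = 6.03%.
Revolver drawn: weight = 66.2/390.2 = 0.1697; after-tax cost = 5.25% × (1 − 17%) = 4.3575%.
WACC = 0.7996 × 17.6800% + 0.0308 × 6.0300% + 0.1697 × 4.3575% = 15.0615%.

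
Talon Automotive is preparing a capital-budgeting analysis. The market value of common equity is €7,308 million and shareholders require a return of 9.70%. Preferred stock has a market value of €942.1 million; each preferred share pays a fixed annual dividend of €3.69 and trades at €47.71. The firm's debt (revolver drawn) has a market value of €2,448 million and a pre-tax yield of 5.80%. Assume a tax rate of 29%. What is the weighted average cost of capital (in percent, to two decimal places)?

Cost of preferred: Rp = 3.69 / 47.71 = 7.7342%.
Total capital V = 7308 + 942.1 + 2448 = 10698.1.
Equity: weight = 7308/10698.1 = 0.6831; cost = 9.7%.
Preferred: weight = 942.1/10698.1 = 0.0881; cost = 7.7342%.
Revolver drawn: weight = 2448/10698.1 = 0.2288; after-tax cost = 5.8% × (1 − 29%) = 4.1180%.
WACC = 0.6831 × 9.7000% + 0.0881 × 7.7342% + 0.2288 × 4.1180% = 8.2496%.

8.25%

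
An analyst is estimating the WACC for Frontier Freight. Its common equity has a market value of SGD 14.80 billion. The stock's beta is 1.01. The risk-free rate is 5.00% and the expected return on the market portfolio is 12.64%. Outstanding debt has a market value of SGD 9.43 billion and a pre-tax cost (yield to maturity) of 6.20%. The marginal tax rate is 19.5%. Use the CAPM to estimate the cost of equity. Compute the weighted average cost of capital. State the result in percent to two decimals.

Market risk premium = 12.64% − 5.0% = 7.64%.
Cost of equity via CAPM: Re = 5.0% + 1.01 × 7.64% = 12.7164%.
Total capital V = 14.8 + 9.43 = 24.23.
Equity: weight = 14.8/24.23 = 0.6108; cost = 12.7164%.
Debt: weight = 9.43/24.23 = 0.3892; after-tax cost = 6.2% × (1 − 19.5%) = 4.9910%.
WACC = 0.6108 × 12.7164% + 0.3892 × 4.9910% = 9.7098%.

9.71%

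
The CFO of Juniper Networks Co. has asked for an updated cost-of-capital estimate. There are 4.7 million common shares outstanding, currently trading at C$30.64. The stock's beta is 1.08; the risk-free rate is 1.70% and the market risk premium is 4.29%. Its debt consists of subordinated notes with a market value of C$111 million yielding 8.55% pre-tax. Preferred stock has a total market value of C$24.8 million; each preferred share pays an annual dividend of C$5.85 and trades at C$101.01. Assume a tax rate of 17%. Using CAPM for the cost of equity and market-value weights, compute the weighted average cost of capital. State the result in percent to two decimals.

Cost of equity via CAPM: Re = 1.7% + 1.08 × 4.29% = 6.3332%.
Cost of preferred: Rp = 5.85 / 101.01 = 5.7915%.
Market value of equity E = 30.64 × 4.7m = 144.008m.
Total capital V = 144.008 + 24.8 + 111 = 279.808.
Equity: weight = 144.008/279.808 = 0.5147; cost = 6.3332%.
Preferred: weight = 24.8/279.808 = 0.0886; cost = 5.7915%.
Subordinated notes: weight = 111/279.808 = 0.3967; after-tax cost = 8.55% × (1 − 17%) = 7.0965%.
WACC = 0.5147 × 6.3332% + 0.0886 × 5.7915% + 0.3967 × 7.0965% = 6.5880%.

6.59%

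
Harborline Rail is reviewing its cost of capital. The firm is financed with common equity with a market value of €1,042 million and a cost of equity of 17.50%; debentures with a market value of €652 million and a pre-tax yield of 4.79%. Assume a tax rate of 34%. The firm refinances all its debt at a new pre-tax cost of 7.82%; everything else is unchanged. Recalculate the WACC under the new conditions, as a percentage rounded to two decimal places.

12.75%

After the change:
Total capital V = 1042 + 652 = 1694.
Equity: weight = 1042/1694 = 0.6151; cost = 17.5%.
Debentures: weight = 652/1694 = 0.3849; after-tax cost = 7.82% × (1 − 34%) = 5.1612%.
WACC = 0.6151 × 17.5000% + 0.3849 × 5.1612% = 12.7509%.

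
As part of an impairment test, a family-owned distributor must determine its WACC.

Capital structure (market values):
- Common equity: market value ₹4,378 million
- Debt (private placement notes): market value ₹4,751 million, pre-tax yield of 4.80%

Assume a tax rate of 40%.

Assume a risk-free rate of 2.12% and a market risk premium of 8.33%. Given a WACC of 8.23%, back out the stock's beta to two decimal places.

Total capital V = 4378 + 4751 = 9129.
Equity weight = 4378/9129 = 0.4796.
Private placement notes weight = 4751/9129 = 0.5204.
Debt contribution = 0.5204 × 4.8% × (1 − 40%) = 1.4988%.
Required equity contribution = 8.23% − 1.4988% = 6.7312%  ⇒  Re = 14.0358%.
CAPM: 14.0358% = 2.12% + β × 8.33%  ⇒  β = 1.4305.

1.43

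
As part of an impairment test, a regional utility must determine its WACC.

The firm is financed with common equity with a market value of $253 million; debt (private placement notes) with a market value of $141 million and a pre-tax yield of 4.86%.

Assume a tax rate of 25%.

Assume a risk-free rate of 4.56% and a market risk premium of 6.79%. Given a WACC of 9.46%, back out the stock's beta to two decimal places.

1.20

Total capital V = 253 + 141 = 394.
Equity weight = 253/394 = 0.6421.
Private placement notes weight = 141/394 = 0.3579.
Debt contribution = 0.3579 × 4.86% × (1 − 25%) = 1.3044%.
Required equity contribution = 9.46% − 1.3044% = 8.1556%  ⇒  Re = 12.7008%.
CAPM: 12.7008% = 4.56% + β × 6.79%  ⇒  β = 1.1989.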